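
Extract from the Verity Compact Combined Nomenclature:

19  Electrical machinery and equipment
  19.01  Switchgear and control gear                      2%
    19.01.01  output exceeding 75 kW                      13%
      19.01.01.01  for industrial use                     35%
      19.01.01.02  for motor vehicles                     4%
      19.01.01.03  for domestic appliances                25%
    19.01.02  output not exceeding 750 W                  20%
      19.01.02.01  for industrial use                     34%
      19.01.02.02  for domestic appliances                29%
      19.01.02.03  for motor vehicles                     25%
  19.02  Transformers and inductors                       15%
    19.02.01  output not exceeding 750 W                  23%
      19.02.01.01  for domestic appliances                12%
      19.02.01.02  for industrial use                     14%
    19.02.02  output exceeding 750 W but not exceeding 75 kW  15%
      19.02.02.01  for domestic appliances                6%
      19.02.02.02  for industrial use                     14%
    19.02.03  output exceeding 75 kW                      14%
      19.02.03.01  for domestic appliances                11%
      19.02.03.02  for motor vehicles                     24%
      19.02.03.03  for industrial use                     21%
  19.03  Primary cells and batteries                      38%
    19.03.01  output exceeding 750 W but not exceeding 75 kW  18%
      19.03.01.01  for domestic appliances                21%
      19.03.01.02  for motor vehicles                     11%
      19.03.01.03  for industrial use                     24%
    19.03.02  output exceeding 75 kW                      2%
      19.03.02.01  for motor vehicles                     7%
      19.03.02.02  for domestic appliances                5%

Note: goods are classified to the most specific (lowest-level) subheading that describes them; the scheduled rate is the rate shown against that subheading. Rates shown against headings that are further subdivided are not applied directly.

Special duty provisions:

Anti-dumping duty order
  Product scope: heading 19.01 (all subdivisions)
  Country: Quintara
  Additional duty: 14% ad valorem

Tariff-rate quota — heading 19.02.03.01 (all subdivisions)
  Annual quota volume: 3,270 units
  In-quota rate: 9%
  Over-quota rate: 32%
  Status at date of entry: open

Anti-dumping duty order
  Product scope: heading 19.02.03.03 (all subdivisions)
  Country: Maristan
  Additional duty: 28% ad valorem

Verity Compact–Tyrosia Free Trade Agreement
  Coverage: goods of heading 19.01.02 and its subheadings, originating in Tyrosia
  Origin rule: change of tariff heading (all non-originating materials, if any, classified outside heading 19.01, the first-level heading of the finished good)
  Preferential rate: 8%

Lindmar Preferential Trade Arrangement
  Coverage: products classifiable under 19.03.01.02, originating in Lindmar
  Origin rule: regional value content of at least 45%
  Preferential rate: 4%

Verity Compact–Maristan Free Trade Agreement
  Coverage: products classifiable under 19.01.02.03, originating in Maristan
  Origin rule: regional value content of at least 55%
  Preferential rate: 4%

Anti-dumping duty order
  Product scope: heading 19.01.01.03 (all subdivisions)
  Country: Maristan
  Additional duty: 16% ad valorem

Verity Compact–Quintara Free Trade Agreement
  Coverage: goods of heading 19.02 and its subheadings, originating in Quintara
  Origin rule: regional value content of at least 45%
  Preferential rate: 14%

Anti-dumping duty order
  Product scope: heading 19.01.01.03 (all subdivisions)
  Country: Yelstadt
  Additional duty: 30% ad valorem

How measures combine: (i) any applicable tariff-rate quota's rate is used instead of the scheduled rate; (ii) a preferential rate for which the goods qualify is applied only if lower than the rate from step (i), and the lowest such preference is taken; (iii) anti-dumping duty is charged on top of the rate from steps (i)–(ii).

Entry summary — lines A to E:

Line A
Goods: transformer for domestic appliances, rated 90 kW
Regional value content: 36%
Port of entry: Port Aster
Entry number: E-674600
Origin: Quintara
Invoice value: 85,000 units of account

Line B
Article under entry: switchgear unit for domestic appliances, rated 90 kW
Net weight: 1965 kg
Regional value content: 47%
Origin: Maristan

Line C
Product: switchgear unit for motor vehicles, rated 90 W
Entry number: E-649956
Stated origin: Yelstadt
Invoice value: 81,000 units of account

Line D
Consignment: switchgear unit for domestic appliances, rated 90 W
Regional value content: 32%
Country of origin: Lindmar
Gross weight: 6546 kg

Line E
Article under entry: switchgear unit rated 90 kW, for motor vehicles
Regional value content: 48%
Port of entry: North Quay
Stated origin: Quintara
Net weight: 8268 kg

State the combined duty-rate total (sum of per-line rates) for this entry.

122%

Line A: transformer → 19.02; rated 90 kW → 19.02.03; for domestic appliances → 19.02.03.01. Scheduled 11%. quota on 19.02.03.01 open → in-quota 9%; Quintara agreement on 19.02: RVC < 45%. → 9%.
Line B: switchgear unit → 19.01; rated 90 kW → 19.01.01; for domestic appliances → 19.01.01.03. Scheduled 25%. Maristan agreement on 19.01.02.03: 19.01.01.03 not covered; anti-dumping (Maristan, 19.01.01.03): +16%; total 25% + 16% = 41%. → 41%.
Line C: switchgear unit → 19.01; rated 90 W → 19.01.02; for motor vehicles → 19.01.02.03. Scheduled 25%. No special measure applies. → 25%.
Line D: switchgear unit → 19.01; rated 90 W → 19.01.02; for domestic appliances → 19.01.02.02. Scheduled 29%. Lindmar agreement on 19.03.01.02: 19.01.02.02 not covered. → 29%.
Line E: switchgear unit → 19.01; rated 90 kW → 19.01.01; for motor vehicles → 19.01.01.02. Scheduled 4%. Quintara agreement on 19.02: 19.01.01.02 not covered; anti-dumping (Quintara, 19.01): +14%; total 4% + 14% = 18%. → 18%.
Sum: 9% + 41% + 25% + 29% + 18% = 122%.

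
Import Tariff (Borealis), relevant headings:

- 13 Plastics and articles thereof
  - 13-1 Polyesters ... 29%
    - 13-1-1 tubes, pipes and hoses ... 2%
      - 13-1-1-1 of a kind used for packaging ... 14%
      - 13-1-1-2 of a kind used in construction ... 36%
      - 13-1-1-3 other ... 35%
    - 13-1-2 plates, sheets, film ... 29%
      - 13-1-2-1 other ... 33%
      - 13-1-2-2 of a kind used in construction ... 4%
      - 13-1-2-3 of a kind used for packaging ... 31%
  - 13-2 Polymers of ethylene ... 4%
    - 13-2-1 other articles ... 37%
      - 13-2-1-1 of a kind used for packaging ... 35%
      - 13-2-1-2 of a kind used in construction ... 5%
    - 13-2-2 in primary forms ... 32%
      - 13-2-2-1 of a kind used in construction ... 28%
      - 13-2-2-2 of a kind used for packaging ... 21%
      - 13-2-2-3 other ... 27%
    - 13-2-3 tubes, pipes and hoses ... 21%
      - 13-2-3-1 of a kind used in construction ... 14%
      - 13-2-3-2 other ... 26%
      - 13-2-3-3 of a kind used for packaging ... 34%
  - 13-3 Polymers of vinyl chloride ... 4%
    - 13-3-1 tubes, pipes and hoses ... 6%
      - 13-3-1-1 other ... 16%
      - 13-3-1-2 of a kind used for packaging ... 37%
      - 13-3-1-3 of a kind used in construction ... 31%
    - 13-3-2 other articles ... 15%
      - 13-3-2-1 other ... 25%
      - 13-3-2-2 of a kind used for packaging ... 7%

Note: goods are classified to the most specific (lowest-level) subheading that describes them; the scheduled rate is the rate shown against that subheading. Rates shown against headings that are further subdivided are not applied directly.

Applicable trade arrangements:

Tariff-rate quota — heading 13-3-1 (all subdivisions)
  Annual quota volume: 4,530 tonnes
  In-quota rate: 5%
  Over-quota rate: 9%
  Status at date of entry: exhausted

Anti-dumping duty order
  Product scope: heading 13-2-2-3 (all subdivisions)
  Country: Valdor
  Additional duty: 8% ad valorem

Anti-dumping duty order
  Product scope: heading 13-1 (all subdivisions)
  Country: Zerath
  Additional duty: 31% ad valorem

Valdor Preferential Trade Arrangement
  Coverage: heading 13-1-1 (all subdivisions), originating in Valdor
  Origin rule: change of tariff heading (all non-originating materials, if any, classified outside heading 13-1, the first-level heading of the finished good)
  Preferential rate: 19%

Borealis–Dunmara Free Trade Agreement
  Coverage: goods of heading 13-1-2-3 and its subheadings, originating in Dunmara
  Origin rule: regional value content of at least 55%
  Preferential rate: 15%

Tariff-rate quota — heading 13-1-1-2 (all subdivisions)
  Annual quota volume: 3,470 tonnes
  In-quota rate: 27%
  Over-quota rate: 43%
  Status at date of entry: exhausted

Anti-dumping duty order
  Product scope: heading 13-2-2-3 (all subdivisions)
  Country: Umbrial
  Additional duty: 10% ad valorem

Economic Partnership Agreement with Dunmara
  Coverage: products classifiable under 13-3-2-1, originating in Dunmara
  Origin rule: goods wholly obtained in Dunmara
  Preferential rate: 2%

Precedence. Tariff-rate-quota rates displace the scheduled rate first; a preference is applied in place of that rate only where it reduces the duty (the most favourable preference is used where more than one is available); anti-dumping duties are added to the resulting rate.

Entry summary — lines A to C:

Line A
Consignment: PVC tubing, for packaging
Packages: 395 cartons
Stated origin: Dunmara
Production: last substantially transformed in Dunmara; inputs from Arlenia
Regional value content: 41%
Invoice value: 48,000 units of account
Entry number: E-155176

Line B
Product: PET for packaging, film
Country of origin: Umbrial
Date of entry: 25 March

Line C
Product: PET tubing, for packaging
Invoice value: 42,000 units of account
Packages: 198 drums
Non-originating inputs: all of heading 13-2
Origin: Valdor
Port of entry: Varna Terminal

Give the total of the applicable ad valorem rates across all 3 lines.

Line A: PVC → 13-3; tubing → 13-3-1; for packaging → 13-3-1-2. Scheduled 37%. quota on 13-3-1 exhausted → over-quota 9%; Dunmara agreement on 13-1-2-3: 13-3-1-2 not covered; Dunmara agreement on 13-3-2-1: 13-3-1-2 not covered. → 9%.
Line B: PET → 13-1; film → 13-1-2; for packaging → 13-1-2-3. Scheduled 31%. No special measure applies. → 31%.
Line C: PET → 13-1; tubing → 13-1-1; for packaging → 13-1-1-1. Scheduled 14%. Valdor agreement on 13-1-1: CTH met → 19% available; preference 19% not lower than 14% → no reduction. → 14%.
Sum: 9% + 31% + 14% = 54%.

54%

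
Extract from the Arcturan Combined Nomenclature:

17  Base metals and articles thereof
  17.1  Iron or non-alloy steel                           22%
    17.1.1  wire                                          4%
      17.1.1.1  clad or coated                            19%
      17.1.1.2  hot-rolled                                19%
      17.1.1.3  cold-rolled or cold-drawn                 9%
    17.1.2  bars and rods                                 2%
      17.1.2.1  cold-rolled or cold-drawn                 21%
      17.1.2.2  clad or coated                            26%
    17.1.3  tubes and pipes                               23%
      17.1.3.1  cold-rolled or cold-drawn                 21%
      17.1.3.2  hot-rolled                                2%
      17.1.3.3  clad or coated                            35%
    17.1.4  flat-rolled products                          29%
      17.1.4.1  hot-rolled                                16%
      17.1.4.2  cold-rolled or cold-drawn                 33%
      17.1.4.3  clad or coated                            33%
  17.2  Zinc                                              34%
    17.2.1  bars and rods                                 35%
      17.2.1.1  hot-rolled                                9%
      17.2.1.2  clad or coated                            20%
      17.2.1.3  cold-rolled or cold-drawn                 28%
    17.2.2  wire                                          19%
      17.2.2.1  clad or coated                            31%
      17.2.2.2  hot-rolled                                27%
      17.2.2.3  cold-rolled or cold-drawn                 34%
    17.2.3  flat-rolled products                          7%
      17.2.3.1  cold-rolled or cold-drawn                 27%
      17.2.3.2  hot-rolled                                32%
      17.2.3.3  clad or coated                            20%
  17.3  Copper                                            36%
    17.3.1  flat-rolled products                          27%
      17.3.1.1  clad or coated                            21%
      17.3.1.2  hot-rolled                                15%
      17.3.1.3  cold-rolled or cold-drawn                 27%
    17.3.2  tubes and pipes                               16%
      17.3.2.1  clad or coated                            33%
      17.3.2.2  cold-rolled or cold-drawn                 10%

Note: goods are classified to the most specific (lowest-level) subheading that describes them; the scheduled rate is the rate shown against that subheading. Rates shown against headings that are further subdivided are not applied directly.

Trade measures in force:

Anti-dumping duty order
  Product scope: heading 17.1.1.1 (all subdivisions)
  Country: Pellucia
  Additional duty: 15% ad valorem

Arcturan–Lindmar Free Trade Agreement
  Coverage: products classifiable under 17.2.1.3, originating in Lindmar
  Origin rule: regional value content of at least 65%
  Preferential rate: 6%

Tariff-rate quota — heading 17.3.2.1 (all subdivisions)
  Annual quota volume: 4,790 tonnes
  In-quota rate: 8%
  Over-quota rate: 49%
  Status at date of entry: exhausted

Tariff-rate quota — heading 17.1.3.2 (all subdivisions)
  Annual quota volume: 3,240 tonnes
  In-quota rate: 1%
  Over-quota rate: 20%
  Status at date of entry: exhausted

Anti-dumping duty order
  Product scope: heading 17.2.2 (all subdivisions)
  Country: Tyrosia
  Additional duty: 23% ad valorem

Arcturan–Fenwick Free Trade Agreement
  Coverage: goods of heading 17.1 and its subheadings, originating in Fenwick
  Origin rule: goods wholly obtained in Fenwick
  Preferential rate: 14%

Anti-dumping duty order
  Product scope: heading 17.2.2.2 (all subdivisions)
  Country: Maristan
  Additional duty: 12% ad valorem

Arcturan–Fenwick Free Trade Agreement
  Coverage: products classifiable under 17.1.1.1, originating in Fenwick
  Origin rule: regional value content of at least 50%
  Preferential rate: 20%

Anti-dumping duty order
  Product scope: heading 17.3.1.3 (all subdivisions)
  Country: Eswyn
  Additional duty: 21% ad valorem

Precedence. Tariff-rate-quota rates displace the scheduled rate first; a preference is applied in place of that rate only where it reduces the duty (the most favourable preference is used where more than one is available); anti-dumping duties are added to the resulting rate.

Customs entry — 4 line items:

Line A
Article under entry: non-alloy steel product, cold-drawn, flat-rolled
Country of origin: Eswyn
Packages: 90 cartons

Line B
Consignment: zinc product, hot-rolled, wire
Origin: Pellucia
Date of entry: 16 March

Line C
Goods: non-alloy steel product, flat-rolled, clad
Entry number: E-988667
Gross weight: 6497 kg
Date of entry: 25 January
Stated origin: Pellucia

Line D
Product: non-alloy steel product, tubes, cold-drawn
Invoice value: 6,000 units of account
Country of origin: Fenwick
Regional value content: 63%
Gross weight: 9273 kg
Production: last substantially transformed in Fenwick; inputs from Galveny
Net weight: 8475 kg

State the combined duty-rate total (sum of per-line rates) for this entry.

Line A: non-alloy steel → 17.1; flat-rolled → 17.1.4; cold-drawn → 17.1.4.2. Scheduled 33%. No special measure applies. → 33%.
Line B: zinc → 17.2; wire → 17.2.2; hot-rolled → 17.2.2.2. Scheduled 27%. No special measure applies. → 27%.
Line C: non-alloy steel → 17.1; flat-rolled → 17.1.4; clad → 17.1.4.3. Scheduled 33%. No special measure applies. → 33%.
Line D: non-alloy steel → 17.1; tubes → 17.1.3; cold-drawn → 17.1.3.1. Scheduled 21%. Fenwick agreement on 17.1: not wholly obtained; Fenwick agreement on 17.1.1.1: 17.1.3.1 not covered. → 21%.
Sum: 33% + 27% + 33% + 21% = 114%.

114%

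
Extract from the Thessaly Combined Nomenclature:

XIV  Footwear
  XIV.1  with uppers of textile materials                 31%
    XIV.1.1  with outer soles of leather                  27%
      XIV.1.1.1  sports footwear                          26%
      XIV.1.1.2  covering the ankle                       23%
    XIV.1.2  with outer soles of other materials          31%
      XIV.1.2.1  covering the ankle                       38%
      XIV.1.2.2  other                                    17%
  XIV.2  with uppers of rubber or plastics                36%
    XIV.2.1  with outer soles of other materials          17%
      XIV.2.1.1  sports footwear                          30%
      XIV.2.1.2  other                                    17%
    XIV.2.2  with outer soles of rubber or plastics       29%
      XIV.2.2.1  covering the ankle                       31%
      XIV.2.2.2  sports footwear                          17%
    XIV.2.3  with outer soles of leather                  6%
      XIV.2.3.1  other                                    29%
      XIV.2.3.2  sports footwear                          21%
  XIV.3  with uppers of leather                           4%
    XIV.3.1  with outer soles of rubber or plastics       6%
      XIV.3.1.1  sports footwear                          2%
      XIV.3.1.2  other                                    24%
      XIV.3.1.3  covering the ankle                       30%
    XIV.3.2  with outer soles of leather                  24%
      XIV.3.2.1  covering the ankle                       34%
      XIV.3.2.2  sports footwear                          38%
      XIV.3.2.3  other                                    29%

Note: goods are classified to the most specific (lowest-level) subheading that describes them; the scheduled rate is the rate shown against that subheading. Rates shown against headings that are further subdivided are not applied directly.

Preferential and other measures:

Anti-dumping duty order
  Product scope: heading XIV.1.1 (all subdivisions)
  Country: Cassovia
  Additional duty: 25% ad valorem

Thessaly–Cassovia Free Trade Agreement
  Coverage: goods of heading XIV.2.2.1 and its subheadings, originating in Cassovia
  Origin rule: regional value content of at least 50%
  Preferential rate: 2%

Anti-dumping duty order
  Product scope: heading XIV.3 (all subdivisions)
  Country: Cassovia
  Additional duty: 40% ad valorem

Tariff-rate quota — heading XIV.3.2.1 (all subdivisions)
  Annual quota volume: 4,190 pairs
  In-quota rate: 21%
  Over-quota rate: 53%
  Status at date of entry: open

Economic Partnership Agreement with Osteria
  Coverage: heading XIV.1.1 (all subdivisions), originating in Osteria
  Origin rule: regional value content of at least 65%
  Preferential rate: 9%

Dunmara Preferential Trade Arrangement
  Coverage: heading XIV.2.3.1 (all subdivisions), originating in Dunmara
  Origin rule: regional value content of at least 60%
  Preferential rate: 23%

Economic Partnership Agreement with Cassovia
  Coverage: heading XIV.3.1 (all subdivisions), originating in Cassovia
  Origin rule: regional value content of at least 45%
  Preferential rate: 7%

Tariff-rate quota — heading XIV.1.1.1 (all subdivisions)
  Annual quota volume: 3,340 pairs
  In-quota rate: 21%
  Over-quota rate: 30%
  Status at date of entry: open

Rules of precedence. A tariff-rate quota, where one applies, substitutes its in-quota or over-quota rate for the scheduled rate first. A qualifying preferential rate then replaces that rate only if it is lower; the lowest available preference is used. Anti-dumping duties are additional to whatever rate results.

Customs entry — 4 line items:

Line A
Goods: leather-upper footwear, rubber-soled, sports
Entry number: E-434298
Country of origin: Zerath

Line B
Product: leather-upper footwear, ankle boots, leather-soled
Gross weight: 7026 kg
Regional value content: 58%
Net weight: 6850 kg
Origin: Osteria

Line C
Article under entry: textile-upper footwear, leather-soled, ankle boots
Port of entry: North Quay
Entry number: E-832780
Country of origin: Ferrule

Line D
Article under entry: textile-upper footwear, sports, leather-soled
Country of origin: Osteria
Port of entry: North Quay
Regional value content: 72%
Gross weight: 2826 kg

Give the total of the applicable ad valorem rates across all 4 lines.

55%

Line A: leather-upper → XIV.3; rubber-soled → XIV.3.1; sports → XIV.3.1.1. Scheduled 2%. No special measure applies. → 2%.
Line B: leather-upper → XIV.3; leather-soled → XIV.3.2; ankle boots → XIV.3.2.1. Scheduled 34%. quota on XIV.3.2.1 open → in-quota 21%; Osteria agreement on XIV.1.1: XIV.3.2.1 not covered. → 21%.
Line C: textile-upper → XIV.1; leather-soled → XIV.1.1; ankle boots → XIV.1.1.2. Scheduled 23%. No special measure applies. → 23%.
Line D: textile-upper → XIV.1; leather-soled → XIV.1.1; sports → XIV.1.1.1. Scheduled 26%. quota on XIV.1.1.1 open → in-quota 21%; Osteria agreement on XIV.1.1: RVC ≥ 65% → 9% available; preferential 9%. → 9%.
Sum: 2% + 21% + 23% + 9% = 55%.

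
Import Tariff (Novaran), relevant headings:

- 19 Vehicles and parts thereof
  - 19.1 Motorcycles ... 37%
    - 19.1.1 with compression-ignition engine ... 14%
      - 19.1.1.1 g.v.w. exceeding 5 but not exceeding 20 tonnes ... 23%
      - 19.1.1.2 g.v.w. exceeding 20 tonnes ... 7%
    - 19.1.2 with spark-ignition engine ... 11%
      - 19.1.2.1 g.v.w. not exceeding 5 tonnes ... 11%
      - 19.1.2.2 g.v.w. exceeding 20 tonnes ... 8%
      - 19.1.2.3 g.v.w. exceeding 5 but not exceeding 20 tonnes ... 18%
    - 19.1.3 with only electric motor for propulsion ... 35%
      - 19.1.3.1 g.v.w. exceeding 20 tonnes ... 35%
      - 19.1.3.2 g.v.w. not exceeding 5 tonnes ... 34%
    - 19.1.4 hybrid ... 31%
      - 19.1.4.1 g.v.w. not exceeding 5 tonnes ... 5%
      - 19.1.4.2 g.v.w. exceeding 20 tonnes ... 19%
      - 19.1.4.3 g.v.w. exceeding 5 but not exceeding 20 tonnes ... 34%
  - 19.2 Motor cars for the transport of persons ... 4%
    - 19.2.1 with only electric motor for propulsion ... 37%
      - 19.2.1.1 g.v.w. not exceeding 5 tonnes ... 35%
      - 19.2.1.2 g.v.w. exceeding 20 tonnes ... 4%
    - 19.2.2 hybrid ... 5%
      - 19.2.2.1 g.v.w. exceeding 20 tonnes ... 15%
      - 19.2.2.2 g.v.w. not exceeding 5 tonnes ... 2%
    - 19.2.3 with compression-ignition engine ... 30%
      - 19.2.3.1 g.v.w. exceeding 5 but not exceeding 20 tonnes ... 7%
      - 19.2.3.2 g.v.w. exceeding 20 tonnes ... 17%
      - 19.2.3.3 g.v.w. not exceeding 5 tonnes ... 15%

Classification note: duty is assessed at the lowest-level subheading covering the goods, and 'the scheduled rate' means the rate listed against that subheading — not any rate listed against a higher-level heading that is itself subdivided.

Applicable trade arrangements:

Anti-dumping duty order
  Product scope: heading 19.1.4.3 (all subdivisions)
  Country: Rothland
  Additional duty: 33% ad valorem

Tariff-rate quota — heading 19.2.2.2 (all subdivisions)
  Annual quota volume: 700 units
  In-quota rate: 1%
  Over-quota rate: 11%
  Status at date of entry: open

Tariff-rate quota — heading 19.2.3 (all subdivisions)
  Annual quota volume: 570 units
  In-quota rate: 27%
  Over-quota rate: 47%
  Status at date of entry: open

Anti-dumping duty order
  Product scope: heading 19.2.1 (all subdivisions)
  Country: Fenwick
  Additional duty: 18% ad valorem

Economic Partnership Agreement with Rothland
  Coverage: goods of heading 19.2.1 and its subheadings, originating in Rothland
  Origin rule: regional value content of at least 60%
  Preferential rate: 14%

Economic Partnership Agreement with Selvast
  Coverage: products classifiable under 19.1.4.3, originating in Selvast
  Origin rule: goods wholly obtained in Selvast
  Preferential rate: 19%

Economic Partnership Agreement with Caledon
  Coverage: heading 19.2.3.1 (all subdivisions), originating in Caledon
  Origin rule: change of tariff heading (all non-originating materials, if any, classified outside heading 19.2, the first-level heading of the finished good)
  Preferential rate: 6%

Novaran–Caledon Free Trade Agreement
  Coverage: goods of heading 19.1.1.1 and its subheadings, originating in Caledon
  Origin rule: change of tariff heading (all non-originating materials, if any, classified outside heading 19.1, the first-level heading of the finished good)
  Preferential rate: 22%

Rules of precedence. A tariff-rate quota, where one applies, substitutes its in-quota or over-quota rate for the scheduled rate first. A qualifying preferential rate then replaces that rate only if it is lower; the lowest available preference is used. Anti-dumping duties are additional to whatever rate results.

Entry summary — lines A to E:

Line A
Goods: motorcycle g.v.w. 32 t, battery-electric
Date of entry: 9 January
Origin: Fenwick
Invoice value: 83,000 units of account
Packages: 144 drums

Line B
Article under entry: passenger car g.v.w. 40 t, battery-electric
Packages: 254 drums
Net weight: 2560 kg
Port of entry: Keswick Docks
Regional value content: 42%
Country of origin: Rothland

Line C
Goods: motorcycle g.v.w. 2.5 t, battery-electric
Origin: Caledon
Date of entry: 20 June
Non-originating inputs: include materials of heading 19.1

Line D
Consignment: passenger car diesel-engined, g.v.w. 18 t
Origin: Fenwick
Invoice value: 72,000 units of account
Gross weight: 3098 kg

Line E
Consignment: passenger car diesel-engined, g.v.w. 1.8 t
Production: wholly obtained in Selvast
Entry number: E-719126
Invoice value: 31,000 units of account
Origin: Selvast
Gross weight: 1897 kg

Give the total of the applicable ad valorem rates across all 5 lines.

Line A: motorcycle → 19.1; battery-electric → 19.1.3; g.v.w. 32 t → 19.1.3.1. Scheduled 35%. No special measure applies. → 35%.
Line B: passenger car → 19.2; battery-electric → 19.2.1; g.v.w. 40 t → 19.2.1.2. Scheduled 4%. Rothland agreement on 19.2.1: RVC < 60%. → 4%.
Line C: motorcycle → 19.1; battery-electric → 19.1.3; g.v.w. 2.5 t → 19.1.3.2. Scheduled 34%. Caledon agreement on 19.2.3.1: 19.1.3.2 not covered; Caledon agreement on 19.1.1.1: 19.1.3.2 not covered. → 34%.
Line D: passenger car → 19.2; diesel-engined → 19.2.3; g.v.w. 18 t → 19.2.3.1. Scheduled 7%. quota on 19.2.3 open → in-quota 27%. → 27%.
Line E: passenger car → 19.2; diesel-engined → 19.2.3; g.v.w. 1.8 t → 19.2.3.3. Scheduled 15%. quota on 19.2.3 open → in-quota 27%; Selvast agreement on 19.1.4.3: 19.2.3.3 not covered. → 27%.
Sum: 35% + 4% + 34% + 27% + 27% = 127%.

127%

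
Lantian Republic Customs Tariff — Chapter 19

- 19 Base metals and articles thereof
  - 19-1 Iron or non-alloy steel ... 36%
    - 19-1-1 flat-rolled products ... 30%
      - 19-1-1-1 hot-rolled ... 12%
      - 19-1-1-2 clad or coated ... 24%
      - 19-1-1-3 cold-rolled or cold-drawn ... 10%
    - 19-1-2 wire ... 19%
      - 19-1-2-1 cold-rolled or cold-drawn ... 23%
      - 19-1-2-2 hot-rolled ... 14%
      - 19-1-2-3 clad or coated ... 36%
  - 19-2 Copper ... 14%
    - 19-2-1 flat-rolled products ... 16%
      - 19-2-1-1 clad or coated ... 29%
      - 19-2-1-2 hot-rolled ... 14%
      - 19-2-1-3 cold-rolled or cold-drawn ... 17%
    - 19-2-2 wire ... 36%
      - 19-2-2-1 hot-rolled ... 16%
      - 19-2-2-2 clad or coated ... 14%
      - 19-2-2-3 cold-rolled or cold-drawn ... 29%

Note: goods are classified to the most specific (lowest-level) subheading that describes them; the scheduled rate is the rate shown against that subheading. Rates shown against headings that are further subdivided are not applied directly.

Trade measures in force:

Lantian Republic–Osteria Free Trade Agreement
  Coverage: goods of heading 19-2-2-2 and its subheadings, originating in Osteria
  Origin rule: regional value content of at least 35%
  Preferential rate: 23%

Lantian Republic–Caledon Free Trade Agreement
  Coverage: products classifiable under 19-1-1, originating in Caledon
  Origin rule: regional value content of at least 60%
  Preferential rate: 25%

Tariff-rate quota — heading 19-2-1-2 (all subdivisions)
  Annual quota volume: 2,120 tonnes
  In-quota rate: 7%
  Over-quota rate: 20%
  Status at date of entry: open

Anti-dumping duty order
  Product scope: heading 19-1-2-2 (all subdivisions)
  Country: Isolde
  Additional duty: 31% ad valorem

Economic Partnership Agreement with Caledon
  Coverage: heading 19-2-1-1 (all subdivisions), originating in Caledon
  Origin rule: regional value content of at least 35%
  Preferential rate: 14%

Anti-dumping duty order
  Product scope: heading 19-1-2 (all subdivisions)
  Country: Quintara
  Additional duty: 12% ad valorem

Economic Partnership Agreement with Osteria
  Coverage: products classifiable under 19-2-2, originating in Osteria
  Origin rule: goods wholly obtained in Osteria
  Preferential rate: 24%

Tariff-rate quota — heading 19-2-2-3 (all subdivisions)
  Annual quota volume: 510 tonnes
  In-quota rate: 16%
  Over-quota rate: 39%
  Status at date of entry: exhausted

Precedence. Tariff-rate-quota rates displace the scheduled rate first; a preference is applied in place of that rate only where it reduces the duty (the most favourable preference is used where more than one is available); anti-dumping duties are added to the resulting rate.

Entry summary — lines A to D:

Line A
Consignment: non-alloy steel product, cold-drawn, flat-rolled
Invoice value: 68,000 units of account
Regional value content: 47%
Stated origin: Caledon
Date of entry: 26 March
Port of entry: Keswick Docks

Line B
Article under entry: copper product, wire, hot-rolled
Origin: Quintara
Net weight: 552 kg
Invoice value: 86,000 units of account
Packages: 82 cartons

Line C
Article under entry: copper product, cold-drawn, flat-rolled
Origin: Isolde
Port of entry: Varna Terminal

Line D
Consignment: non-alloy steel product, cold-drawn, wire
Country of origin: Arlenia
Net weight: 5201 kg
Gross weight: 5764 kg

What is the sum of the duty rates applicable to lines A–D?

Line A: non-alloy steel → 19-1; flat-rolled → 19-1-1; cold-drawn → 19-1-1-3. Scheduled 10%. Caledon agreement on 19-1-1: RVC < 60%; Caledon agreement on 19-2-1-1: 19-1-1-3 not covered. → 10%.
Line B: copper → 19-2; wire → 19-2-2; hot-rolled → 19-2-2-1. Scheduled 16%. No special measure applies. → 16%.
Line C: copper → 19-2; flat-rolled → 19-2-1; cold-drawn → 19-2-1-3. Scheduled 17%. No special measure applies. → 17%.
Line D: non-alloy steel → 19-1; wire → 19-1-2; cold-drawn → 19-1-2-1. Scheduled 23%. No special measure applies. → 23%.
Sum: 10% + 16% + 17% + 23% = 66%.

66%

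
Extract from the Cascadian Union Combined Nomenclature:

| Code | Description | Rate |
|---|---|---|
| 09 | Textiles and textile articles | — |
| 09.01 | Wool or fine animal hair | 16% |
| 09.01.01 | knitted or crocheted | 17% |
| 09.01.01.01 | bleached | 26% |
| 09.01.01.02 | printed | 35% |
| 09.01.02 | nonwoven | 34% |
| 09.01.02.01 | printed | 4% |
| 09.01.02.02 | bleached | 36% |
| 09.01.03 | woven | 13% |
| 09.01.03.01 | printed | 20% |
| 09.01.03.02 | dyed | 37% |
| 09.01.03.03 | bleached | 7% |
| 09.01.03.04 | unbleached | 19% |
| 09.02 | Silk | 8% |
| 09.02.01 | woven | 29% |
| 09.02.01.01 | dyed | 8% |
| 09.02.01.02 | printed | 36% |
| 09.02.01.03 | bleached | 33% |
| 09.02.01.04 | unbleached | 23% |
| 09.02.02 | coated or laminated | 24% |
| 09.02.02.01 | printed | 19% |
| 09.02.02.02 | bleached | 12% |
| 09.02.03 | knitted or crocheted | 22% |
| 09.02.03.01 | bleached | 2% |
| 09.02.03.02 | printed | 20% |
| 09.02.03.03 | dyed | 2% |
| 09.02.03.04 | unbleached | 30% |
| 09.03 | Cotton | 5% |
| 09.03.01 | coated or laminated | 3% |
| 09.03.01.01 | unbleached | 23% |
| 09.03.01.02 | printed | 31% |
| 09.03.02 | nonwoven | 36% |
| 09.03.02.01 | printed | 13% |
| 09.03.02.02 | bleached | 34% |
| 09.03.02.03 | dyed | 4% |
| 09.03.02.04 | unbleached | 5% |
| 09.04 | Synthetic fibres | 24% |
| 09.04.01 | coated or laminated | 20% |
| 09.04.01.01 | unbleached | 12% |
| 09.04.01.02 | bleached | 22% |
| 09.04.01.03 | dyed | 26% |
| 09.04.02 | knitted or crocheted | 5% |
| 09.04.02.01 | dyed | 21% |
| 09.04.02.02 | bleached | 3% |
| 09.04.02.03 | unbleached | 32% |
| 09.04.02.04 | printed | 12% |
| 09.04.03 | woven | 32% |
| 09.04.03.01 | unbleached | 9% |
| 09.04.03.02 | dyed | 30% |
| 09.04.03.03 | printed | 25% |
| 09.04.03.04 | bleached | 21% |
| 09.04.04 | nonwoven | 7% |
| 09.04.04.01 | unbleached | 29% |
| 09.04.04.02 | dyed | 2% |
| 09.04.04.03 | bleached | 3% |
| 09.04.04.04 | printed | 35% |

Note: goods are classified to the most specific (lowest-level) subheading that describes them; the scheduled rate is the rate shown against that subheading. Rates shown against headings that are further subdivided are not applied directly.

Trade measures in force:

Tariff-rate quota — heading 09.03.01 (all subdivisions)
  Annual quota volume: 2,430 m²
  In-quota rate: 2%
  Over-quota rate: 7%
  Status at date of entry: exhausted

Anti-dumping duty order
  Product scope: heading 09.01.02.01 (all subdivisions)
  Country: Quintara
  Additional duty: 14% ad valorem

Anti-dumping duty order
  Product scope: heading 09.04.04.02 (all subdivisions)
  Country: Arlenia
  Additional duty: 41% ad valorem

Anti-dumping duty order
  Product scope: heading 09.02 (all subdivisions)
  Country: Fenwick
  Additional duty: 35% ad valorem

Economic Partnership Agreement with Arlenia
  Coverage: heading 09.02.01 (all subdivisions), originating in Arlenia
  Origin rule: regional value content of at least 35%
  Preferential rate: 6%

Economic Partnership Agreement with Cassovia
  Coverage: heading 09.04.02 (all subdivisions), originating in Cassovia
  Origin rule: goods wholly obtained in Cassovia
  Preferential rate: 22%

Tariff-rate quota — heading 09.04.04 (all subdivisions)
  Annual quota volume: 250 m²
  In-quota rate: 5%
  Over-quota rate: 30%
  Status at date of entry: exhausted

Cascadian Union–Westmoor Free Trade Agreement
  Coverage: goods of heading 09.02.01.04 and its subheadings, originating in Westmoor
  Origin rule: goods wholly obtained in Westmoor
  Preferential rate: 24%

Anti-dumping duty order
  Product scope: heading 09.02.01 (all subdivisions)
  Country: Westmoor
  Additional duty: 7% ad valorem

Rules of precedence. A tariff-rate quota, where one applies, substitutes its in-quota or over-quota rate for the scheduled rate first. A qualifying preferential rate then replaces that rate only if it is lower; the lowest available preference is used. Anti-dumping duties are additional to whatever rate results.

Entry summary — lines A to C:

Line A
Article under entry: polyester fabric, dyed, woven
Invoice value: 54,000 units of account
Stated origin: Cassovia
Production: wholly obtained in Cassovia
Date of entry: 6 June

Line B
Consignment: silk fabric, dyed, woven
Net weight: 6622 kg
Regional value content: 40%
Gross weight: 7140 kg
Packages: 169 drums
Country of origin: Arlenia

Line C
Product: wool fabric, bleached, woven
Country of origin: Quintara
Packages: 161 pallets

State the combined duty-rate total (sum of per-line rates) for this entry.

43%

Line A: polyester → 09.04; woven → 09.04.03; dyed → 09.04.03.02. Scheduled 30%. Cassovia agreement on 09.04.02: 09.04.03.02 not covered. → 30%.
Line B: silk → 09.02; woven → 09.02.01; dyed → 09.02.01.01. Scheduled 8%. Arlenia agreement on 09.02.01: RVC ≥ 35% → 6% available; preferential 6%. → 6%.
Line C: wool → 09.01; woven → 09.01.03; bleached → 09.01.03.03. Scheduled 7%. No special measure applies. → 7%.
Sum: 30% + 6% + 7% = 43%.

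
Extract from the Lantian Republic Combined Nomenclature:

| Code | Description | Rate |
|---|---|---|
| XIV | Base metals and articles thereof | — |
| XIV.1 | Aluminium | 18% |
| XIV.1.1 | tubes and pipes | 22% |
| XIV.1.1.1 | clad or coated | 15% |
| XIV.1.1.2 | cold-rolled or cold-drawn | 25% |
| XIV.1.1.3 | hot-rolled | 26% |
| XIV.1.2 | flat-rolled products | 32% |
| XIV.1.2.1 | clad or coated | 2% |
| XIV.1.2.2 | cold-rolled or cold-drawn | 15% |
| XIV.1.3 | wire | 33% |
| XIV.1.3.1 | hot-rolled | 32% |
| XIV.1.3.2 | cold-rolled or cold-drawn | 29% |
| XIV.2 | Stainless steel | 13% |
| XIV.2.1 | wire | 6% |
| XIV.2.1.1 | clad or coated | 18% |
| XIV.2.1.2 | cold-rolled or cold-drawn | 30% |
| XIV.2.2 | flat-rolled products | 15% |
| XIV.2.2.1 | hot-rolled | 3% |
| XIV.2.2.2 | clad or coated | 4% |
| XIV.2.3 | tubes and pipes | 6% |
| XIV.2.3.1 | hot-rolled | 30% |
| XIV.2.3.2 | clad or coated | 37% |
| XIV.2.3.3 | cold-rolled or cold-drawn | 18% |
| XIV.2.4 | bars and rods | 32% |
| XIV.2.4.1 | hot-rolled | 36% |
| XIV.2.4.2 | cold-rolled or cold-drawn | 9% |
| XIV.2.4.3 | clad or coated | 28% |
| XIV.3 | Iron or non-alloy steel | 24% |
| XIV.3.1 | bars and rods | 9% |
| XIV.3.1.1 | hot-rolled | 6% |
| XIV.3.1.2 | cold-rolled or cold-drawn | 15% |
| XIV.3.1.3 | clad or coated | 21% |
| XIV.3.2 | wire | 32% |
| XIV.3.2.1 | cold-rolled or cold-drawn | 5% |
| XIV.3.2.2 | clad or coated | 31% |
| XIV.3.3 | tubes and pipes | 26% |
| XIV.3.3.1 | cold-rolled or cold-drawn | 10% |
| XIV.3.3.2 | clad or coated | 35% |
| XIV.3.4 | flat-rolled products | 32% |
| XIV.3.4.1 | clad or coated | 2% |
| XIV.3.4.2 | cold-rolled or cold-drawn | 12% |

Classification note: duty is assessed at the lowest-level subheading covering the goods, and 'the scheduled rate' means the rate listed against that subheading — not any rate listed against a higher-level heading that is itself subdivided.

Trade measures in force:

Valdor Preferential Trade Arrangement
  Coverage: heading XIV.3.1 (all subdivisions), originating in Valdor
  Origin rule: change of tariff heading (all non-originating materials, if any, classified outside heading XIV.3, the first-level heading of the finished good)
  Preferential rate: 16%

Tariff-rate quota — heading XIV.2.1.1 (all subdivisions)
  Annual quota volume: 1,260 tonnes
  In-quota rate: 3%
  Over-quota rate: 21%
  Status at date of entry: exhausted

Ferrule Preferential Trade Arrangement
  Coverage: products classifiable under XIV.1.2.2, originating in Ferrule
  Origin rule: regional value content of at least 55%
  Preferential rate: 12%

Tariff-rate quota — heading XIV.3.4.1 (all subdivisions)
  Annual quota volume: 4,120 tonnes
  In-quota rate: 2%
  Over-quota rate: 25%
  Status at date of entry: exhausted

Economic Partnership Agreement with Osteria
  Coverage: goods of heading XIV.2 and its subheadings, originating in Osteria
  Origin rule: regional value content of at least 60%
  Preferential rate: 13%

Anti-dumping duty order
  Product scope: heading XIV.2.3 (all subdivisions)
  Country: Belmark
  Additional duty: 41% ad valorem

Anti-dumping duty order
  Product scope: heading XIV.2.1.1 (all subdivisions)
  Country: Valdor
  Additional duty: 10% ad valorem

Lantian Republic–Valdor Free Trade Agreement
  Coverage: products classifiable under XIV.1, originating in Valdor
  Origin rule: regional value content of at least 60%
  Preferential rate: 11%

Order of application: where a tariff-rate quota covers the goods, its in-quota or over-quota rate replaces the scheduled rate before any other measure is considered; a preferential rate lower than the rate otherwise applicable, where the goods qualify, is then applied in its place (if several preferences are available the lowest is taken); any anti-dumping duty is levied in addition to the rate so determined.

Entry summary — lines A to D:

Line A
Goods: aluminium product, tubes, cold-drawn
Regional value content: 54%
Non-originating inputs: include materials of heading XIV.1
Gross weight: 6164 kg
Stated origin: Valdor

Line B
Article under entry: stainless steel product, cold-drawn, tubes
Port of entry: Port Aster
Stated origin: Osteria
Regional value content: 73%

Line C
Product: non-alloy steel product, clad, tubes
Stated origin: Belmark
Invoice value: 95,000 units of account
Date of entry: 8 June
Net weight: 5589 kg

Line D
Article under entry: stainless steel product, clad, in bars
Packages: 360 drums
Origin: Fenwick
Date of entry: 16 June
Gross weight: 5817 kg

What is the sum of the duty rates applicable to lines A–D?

Line A: aluminium → XIV.1; tubes → XIV.1.1; cold-drawn → XIV.1.1.2. Scheduled 25%. Valdor agreement on XIV.3.1: XIV.1.1.2 not covered; Valdor agreement on XIV.1: RVC < 60%. → 25%.
Line B: stainless steel → XIV.2; tubes → XIV.2.3; cold-drawn → XIV.2.3.3. Scheduled 18%. Osteria agreement on XIV.2: RVC ≥ 60% → 13% available; preferential 13%. → 13%.
Line C: non-alloy steel → XIV.3; tubes → XIV.3.3; clad → XIV.3.3.2. Scheduled 35%. No special measure applies. → 35%.
Line D: stainless steel → XIV.2; in bars → XIV.2.4; clad → XIV.2.4.3. Scheduled 28%. No special measure applies. → 28%.
Sum: 25% + 13% + 35% + 28% = 101%.

101%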